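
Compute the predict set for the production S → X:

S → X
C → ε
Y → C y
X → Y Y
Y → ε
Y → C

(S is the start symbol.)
PREDICT(S → X) = (FIRST(RHS) \ {ε}) ∪ (FOLLOW(S) if ε ∈ FIRST(RHS), i.e. RHS ⇒* ε)
FIRST(X) = { 'y', ε }
FIRST(X) = { 'y', ε }
ε ∈ FIRST(X) (the right-hand side is nullable), so add FOLLOW(S) = { $ }
PREDICT(S → X) = { $, 'y' }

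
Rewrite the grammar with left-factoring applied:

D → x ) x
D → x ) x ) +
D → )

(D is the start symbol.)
Left-factoring transforms A → αβ₁ | αβ₂ into A → αA' and A' → β₁ | β₂
(α is the longest common prefix among the alternatives). Repeat until
no nonterminal has two alternatives with a common prefix.

Round 1: D has alternatives sharing prefix 'x ) x'. Introduce D': D → x ) x D'
  Add: D' → ε
  Add: D' → ) +

No remaining common prefixes — done.

Resulting grammar:
D → x ) x D'
D' → ε
D' → ) +
D → )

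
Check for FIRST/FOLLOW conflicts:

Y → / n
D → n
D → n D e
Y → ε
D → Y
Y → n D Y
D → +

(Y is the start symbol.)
A FIRST/FOLLOW conflict occurs when a non-terminal N has a nullable alternative N → β (β ⇒* ε) and another alternative N → α with FIRST(α) ∩ FOLLOW(N) ≠ ∅: on such a lookahead the parser cannot decide between expanding α and letting N vanish via β.

Nullable non-terminals: D, Y.
FIRST sets used below: FIRST(Y) = { '/', 'n', ε }

D: nullable alternative(s) D → Y; FOLLOW(D) = { $, '/', 'e', 'n' }
  D → n: FIRST \ {ε} = { 'n' } — overlaps FOLLOW(D) on { 'n' }: CONFLICT
  D → n D e: FIRST \ {ε} = { 'n' } — overlaps FOLLOW(D) on { 'n' }: CONFLICT
  D → Y: FIRST \ {ε} = { '/', 'n' } — this is the only nullable alternative, skip
  D → +: FIRST \ {ε} = { '+' } — disjoint from FOLLOW(D)

Y: nullable alternative(s) Y → ε; FOLLOW(Y) = { $, '/', 'e', 'n' }
  Y → / n: FIRST \ {ε} = { '/' } — overlaps FOLLOW(Y) on { '/' }: CONFLICT
  Y → ε: FIRST \ {ε} = { } — this is the only nullable alternative, skip
  Y → n D Y: FIRST \ {ε} = { 'n' } — overlaps FOLLOW(Y) on { 'n' }: CONFLICT

So the grammar has 4 FIRST/FOLLOW conflicts (marked CONFLICT above).

Answer: Yes. Y → '/' n with FOLLOW(Y) on { '/' }; Y → n D Y with FOLLOW(Y) on { 'n' }; D → n with FOLLOW(D) on { 'n' }; D → n D e with FOLLOW(D) on { 'n' }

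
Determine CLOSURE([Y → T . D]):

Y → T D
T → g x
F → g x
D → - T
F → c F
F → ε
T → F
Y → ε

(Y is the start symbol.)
Start with: [Y → T . D]
  [Y → T . D] has the dot before D: add [D → . - T]
No further items can be added.

CLOSURE = { [D → . - T], [Y → T . D] }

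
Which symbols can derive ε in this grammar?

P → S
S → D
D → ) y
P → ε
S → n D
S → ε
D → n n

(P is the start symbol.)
A non-terminal is nullable if it can derive ε (the empty string): either it has an ε-production, or it has a production whose right-hand side consists entirely of nullable non-terminals.

ε-productions: P → ε, S → ε
So P, S are immediately nullable.
No further non-terminal can be added: every production for the remaining non-terminals contains a terminal or a non-nullable non-terminal.
Nullable = { 'P', 'S' }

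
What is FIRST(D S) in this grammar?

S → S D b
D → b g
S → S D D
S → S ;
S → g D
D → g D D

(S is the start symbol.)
{ 'b', 'g' }

FIRST sets of the non-terminals involved (from the grammar, by fixed-point iteration):
  FIRST(D) = { 'b', 'g' }

To compute FIRST(D S), process the symbols left to right:
Symbol D is a non-terminal. Add FIRST(D) \ {ε} = { 'b', 'g' }
D is not nullable (ε ∉ FIRST(D)), so stop here.
FIRST(D S) = { 'b', 'g' }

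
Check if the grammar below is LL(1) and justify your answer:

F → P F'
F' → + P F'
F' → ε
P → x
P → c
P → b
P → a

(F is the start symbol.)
Relevant sets:
  FOLLOW(F') = { $ }

For F':
  PREDICT(F' → '+' P F') = { '+' }
  PREDICT(F' → ε) = { $ }
For P:
  PREDICT(P → x) = { 'x' }
  PREDICT(P → c) = { 'c' }
  PREDICT(P → b) = { 'b' }
  PREDICT(P → a) = { 'a' }
F has a single production, so nothing to check there.

All predict sets are disjoint. The grammar IS LL(1).

Answer: Yes, the grammar is LL(1).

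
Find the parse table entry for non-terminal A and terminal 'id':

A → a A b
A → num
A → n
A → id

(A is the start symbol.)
To find M[A, 'id'], we find productions for A where 'id' is in the predict set (PREDICT(N → α) = (FIRST(α) \ {ε}) ∪ (FOLLOW(N) if α ⇒* ε)).

A → a A b: PREDICT = { 'a' }
A → num: PREDICT = { 'num' }
A → n: PREDICT = { 'n' }
A → id: PREDICT = { 'id' }
  'id' is in predict set, so this production goes in M[A, 'id']

M[A, 'id'] = A → id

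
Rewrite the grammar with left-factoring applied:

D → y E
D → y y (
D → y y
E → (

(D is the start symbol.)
Left-factoring transforms A → αβ₁ | αβ₂ into A → αA' and A' → β₁ | β₂
(α is the longest common prefix among the alternatives). Repeat until
no nonterminal has two alternatives with a common prefix.

Round 1: D has alternatives sharing prefix 'y'. Introduce D': D → y D'
  Add: D' → E
  Add: D' → y (
  Add: D' → y

Round 2: D' has alternatives sharing prefix 'y'. Introduce D'': D' → y D''
  Add: D'' → (
  Add: D'' → ε

No remaining common prefixes — done.

Resulting grammar:
D → y D'
D' → E
D' → y D''
D'' → (
D'' → ε
E → (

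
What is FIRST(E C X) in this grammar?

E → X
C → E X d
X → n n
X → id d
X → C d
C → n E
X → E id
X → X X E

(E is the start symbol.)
{ 'id', 'n' }

FIRST sets of the non-terminals involved (from the grammar, by fixed-point iteration):
  FIRST(E) = { 'id', 'n' }

To compute FIRST(E C X), process the symbols left to right:
Symbol E is a non-terminal. Add FIRST(E) \ {ε} = { 'id', 'n' }
E is not nullable (ε ∉ FIRST(E)), so stop here.
FIRST(E C X) = { 'id', 'n' }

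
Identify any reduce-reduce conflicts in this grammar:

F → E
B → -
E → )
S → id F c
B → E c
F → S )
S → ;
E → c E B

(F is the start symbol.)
A reduce-reduce conflict occurs when an LR(0) state has two complete items [A → α .] and [B → β .] — both call for a reduction, and with no lookahead the parser cannot choose between them.

Augment with F' → F and build the canonical LR(0) collection (I0 = CLOSURE({[F' → . F]}), then GOTO on every symbol after a dot until no new states appear). It has 16 states:
  I0: { [E → . )], [E → . c E B], [F → . E], [F → . S )], [F' → . F], [S → . ;], [S → . id F c] }  — shift
  I1: { [E → ) .] }  — reduce
  I2: { [S → ; .] }  — reduce
  I3: { [F → E .] }  — reduce
  I4: { [F' → F .] }  — accept
  I5: { [F → S . )] }  — shift
  I6: { [E → . )], [E → . c E B], [E → c . E B] }  — shift
  I7: { [E → . )], [E → . c E B], [F → . E], [F → . S )], [S → . ;], [S → . id F c], [S → id . F c] }  — shift
  I8: { [S → id F . c] }  — shift
  I9: { [S → id F c .] }  — reduce
  I10: { [B → . -], [B → . E c], [E → . )], [E → . c E B], [E → c E . B] }  — shift
  I11: { [B → - .] }  — reduce
  I12: { [E → c E B .] }  — reduce
  I13: { [B → E . c] }  — shift
  I14: { [B → E c .] }  — reduce
  I15: { [F → S ) .] }  — reduce

No state contains more than one complete item.

Answer: No reduce-reduce conflicts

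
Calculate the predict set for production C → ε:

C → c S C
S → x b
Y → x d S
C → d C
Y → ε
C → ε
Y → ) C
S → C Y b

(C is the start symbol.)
{ $, ')', 'b', 'x' }

PREDICT(C → ε) = (FIRST(RHS) \ {ε}) ∪ (FOLLOW(C) if ε ∈ FIRST(RHS), i.e. RHS ⇒* ε)
The right-hand side is ε (FIRST(ε) = { ε }), so the predict set is FOLLOW(C) = { $, ')', 'b', 'x' }
PREDICT(C → ε) = { $, ')', 'b', 'x' }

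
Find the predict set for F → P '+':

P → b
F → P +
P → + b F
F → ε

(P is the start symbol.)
{ '+', 'b' }

PREDICT(F → P '+') = (FIRST(RHS) \ {ε}) ∪ (FOLLOW(F) if ε ∈ FIRST(RHS), i.e. RHS ⇒* ε)
FIRST(P) = { '+', 'b' }
FIRST(P '+') = { '+', 'b' }
ε ∉ FIRST(P '+'), so FOLLOW(F) is not added.
PREDICT(F → P '+') = { '+', 'b' }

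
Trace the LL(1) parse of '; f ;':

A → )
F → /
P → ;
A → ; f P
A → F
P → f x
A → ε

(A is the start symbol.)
LL(1) parsing maintains a stack (initially the start symbol over $) and the input. At each step: if the stack top is a terminal, match it against the current input token; if it is a non-terminal N, replace it with the RHS of M[N, lookahead] (the unique production whose predict set contains the lookahead).

Stack is shown with the top on the left.

Stack    Input    Action
------------------------
A $      ; f ; $  output A → ; f P
; f P $  ; f ; $  match ';'
f P $    f ; $    match 'f'
P $      ; $      output P → ;
; $      ; $      match ';'
$        $        accept

The string is accepted.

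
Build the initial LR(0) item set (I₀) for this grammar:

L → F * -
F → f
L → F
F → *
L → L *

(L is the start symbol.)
{ [F → . *], [F → . f], [L → . F * -], [L → . F], [L → . L *], [L' → . L] }

First, augment the grammar with L' → L
I₀ = CLOSURE({ [L' → . L] }):
  [L' → . L] has the dot before L: add [L → . F * -], [L → . F], [L → . L *]
  [L → . F * -] has the dot before F: add [F → . f], [F → . *]
No further items can be added.

I₀ = { [F → . *], [F → . f], [L → . F * -], [L → . F], [L → . L *], [L' → . L] }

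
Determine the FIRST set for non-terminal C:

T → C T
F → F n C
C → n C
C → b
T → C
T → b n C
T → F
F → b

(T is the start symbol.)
To compute FIRST(C), examine every production with C on the left-hand side, reading each right-hand side left to right until a non-nullable symbol is reached.

From C → n C:
  - n is a terminal: add 'n' and stop
From C → b:
  - b is a terminal: add 'b' and stop

Collecting: FIRST(C) = { 'b', 'n' }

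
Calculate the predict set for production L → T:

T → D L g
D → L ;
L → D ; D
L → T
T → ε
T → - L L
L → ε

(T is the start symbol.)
{ $, '-', ';', 'g' }

PREDICT(L → T) = (FIRST(RHS) \ {ε}) ∪ (FOLLOW(L) if ε ∈ FIRST(RHS), i.e. RHS ⇒* ε)
FIRST(T) = { '-', ';', ε }
FIRST(T) = { '-', ';', ε }
ε ∈ FIRST(T) (the right-hand side is nullable), so add FOLLOW(L) = { $, '-', ';', 'g' }
PREDICT(L → T) = { $, '-', ';', 'g' }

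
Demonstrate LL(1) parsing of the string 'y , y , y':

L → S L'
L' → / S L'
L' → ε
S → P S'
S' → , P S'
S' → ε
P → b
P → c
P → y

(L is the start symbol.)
Stack is shown with the top on the left.

Stack        Input        Action
--------------------------------
L $          y , y , y $  output L → S L'
S L' $       y , y , y $  output S → P S'
P S' L' $    y , y , y $  output P → y
y S' L' $    y , y , y $  match 'y'
S' L' $      , y , y $    output S' → , P S'
, P S' L' $  , y , y $    match ','
P S' L' $    y , y $      output P → y
y S' L' $    y , y $      match 'y'
S' L' $      , y $        output S' → , P S'
, P S' L' $  , y $        match ','
P S' L' $    y $          output P → y
y S' L' $    y $          match 'y'
S' L' $      $            output S' → ε
L' $         $            output L' → ε
$            $            accept

The string is accepted.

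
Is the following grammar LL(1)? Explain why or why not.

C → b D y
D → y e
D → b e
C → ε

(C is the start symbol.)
Yes, the grammar is LL(1).

Relevant sets:
  FOLLOW(C) = { $ }

For C:
  PREDICT(C → b D y) = { 'b' }
  PREDICT(C → ε) = { $ }
For D:
  PREDICT(D → y e) = { 'y' }
  PREDICT(D → b e) = { 'b' }

All predict sets are disjoint. The grammar IS LL(1).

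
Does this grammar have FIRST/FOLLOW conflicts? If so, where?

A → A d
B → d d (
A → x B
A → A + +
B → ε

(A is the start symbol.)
A FIRST/FOLLOW conflict occurs when a non-terminal N has a nullable alternative N → β (β ⇒* ε) and another alternative N → α with FIRST(α) ∩ FOLLOW(N) ≠ ∅: on such a lookahead the parser cannot decide between expanding α and letting N vanish via β.

Nullable non-terminals: B.

B: nullable alternative(s) B → ε; FOLLOW(B) = { $, '+', 'd' }
  B → d d (: FIRST \ {ε} = { 'd' } — overlaps FOLLOW(B) on { 'd' }: CONFLICT
  B → ε: FIRST \ {ε} = { } — this is the only nullable alternative, skip

A has no nullable alternative, so no FIRST/FOLLOW check is needed there.

So the grammar has 1 FIRST/FOLLOW conflict (marked CONFLICT above).

Answer: Yes. B → d d '(' with FOLLOW(B) on { 'd' }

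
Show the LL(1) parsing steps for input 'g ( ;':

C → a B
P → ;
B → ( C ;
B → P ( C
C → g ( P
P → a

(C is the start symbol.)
LL(1) parsing maintains a stack (initially the start symbol over $) and the input. At each step: if the stack top is a terminal, match it against the current input token; if it is a non-terminal N, replace it with the RHS of M[N, lookahead] (the unique production whose predict set contains the lookahead).

Stack is shown with the top on the left.

Stack    Input    Action
------------------------
C $      g ( ; $  output C → g ( P
g ( P $  g ( ; $  match 'g'
( P $    ( ; $    match '('
P $      ; $      output P → ;
; $      ; $      match ';'
$        $        accept

The string is accepted.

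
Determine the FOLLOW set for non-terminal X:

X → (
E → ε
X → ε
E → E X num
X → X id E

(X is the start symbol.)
{ $, 'id', 'num' }

To compute FOLLOW(X), find every occurrence of X on a right-hand side N → α X β: add FIRST(β) \ {ε}, and if β is empty or nullable also add FOLLOW(N). Iterate to a fixed point.

X is the start symbol, so $ ∈ FOLLOW(X).
In E → E X num: X is followed by num, add FIRST(num) \ {ε} = { 'num' }
In X → X id E: X is followed by id E, add FIRST(id E) \ {ε} = { 'id' }

Taking the union: FOLLOW(X) = { $, 'id', 'num' }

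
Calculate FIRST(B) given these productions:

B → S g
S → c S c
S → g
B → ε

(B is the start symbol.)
{ 'c', 'g', ε }

FIRST sets of the other non-terminals involved (by the same procedure, iterated to a fixed point):
  FIRST(S) = { 'c', 'g' }

From B → S g:
  - S is a non-terminal: add FIRST(S) \ {ε} = { 'c', 'g' }
    S is not nullable, so stop
From B → ε:
  - ε-production, so ε ∈ FIRST(B)

Collecting: FIRST(B) = { 'c', 'g', ε }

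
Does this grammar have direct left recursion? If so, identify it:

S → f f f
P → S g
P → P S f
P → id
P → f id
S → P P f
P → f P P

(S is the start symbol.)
Yes, P is left-recursive

S → f f f: starts with f
P → S g: starts with S
P → P S f: LEFT RECURSIVE (starts with P)
P → id: starts with id
P → f id: starts with f
S → P P f: starts with P
P → f P P: starts with f

The grammar has direct left recursion on: P.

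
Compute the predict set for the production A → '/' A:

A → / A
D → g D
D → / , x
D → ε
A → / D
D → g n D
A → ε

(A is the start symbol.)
{ '/' }

PREDICT(A → '/' A) = (FIRST(RHS) \ {ε}) ∪ (FOLLOW(A) if ε ∈ FIRST(RHS), i.e. RHS ⇒* ε)
FIRST('/' A) = { '/' }
ε ∉ FIRST('/' A), so FOLLOW(A) is not added.
PREDICT(A → '/' A) = { '/' }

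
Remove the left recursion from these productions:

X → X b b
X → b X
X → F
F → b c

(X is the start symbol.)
X is directly left-recursive. The standard transformation for
  A → A α₁ | ... | A α_m | β₁ | ... | β_n
is
  A  → β₁ A' | ... | β_n A'
  A' → α₁ A' | ... | α_m A' | ε

X → b X becomes X → b X X'
X → F becomes X → F X'
X → X b b becomes X' → b b X'
Add X' → ε

Productions for other non-terminals are unchanged:
  F → b c

Resulting grammar:
X → b X X'
X → F X'
X' → b b X'
X' → ε
F → b c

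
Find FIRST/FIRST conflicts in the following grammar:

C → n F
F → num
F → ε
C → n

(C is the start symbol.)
Productions for C:
  C → n F: FIRST = { 'n' }
  C → n: FIRST = { 'n' }
Productions for F:
  F → num: FIRST = { 'num' }
  F → ε: FIRST = { ε }

Conflict for C: C → n F and C → n
  Overlap: { 'n' }

Answer: Yes. C → n F / C → n on { 'n' }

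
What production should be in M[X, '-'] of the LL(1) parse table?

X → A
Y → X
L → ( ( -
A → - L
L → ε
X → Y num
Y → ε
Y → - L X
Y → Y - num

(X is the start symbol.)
To find M[X, '-'], we find productions for X where '-' is in the predict set (PREDICT(N → α) = (FIRST(α) \ {ε}) ∪ (FOLLOW(N) if α ⇒* ε)).

Relevant sets:
  FIRST(A) = { '-' }
  FIRST(Y) = { '-', 'num', ε }

X → A: PREDICT = { '-' }
  '-' is in predict set, so this production goes in M[X, '-']
X → Y num: PREDICT = { '-', 'num' }
  '-' is in predict set, so this production goes in M[X, '-']

M[X, '-'] = X → A, X → Y num  (a multiply-defined cell — the grammar is not LL(1))

Answer: X → A, X → Y num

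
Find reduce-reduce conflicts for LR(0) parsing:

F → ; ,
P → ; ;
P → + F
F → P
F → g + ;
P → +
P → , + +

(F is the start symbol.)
No reduce-reduce conflicts

A reduce-reduce conflict occurs when an LR(0) state has two complete items [A → α .] and [B → β .] — both call for a reduction, and with no lookahead the parser cannot choose between them.

Augment with F' → F and build the canonical LR(0) collection (I0 = CLOSURE({[F' → . F]}), then GOTO on every symbol after a dot until no new states appear). It has 14 states:
  I0: { [F → . ; ,], [F → . P], [F → . g + ;], [F' → . F], [P → . + F], [P → . +], [P → . , + +], [P → . ; ;] }  — shift
  I1: { [F → . ; ,], [F → . P], [F → . g + ;], [P → + . F], [P → + .], [P → . + F], [P → . +], [P → . , + +], [P → . ; ;] }  — shift, reduce
  I2: { [P → , . + +] }  — shift
  I3: { [F → ; . ,], [P → ; . ;] }  — shift
  I4: { [F' → F .] }  — accept
  I5: { [F → P .] }  — reduce
  I6: { [F → g . + ;] }  — shift
  I7: { [F → g + . ;] }  — shift
  I8: { [F → g + ; .] }  — reduce
  I9: { [F → ; , .] }  — reduce
  I10: { [P → ; ; .] }  — reduce
  I11: { [P → , + . +] }  — shift
  I12: { [P → , + + .] }  — reduce
  I13: { [P → + F .] }  — reduce

No state contains more than one complete item.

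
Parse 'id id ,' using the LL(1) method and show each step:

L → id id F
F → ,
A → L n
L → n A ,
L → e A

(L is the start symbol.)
Stack is shown with the top on the left.

Stack      Input      Action
----------------------------
L $        id id , $  output L → id id F
id id F $  id id , $  match 'id'
id F $     id , $     match 'id'
F $        , $        output F → ,
, $        , $        match ','
$          $          accept

The string is accepted.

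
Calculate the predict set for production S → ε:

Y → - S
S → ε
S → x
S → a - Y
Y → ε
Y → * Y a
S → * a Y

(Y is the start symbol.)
{ $, 'a' }

PREDICT(S → ε) = (FIRST(RHS) \ {ε}) ∪ (FOLLOW(S) if ε ∈ FIRST(RHS), i.e. RHS ⇒* ε)
The right-hand side is ε (FIRST(ε) = { ε }), so the predict set is FOLLOW(S) = { $, 'a' }
PREDICT(S → ε) = { $, 'a' }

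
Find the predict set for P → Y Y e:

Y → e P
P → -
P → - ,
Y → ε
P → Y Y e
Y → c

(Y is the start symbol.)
{ 'c', 'e' }

PREDICT(P → Y Y e) = (FIRST(RHS) \ {ε}) ∪ (FOLLOW(P) if ε ∈ FIRST(RHS), i.e. RHS ⇒* ε)
FIRST(Y) = { 'c', 'e', ε }
FIRST(Y Y e) = { 'c', 'e' }
ε ∉ FIRST(Y Y e), so FOLLOW(P) is not added.
PREDICT(P → Y Y e) = { 'c', 'e' }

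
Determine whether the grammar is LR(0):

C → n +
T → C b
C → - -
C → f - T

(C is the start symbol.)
Augment with C' → C and build the canonical LR(0) collection (I0 = CLOSURE({[C' → . C]}), then GOTO on every symbol after a dot until no new states appear). It has 11 states:
  I0: { [C → . - -], [C → . f - T], [C → . n +], [C' → . C] }  — shift
  I1: { [C → - . -] }  — shift
  I2: { [C' → C .] }  — accept
  I3: { [C → f . - T] }  — shift
  I4: { [C → n . +] }  — shift
  I5: { [C → n + .] }  — reduce
  I6: { [C → . - -], [C → . f - T], [C → . n +], [C → f - . T], [T → . C b] }  — shift
  I7: { [T → C . b] }  — shift
  I8: { [C → f - T .] }  — reduce
  I9: { [T → C b .] }  — reduce
  I10: { [C → - - .] }  — reduce

Every state is either a pure shift/goto state or contains exactly one complete item and nothing to shift — no conflicts. The grammar is LR(0).

Answer: Yes, the grammar is LR(0)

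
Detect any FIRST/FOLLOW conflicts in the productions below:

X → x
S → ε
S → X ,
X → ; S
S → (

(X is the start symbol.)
A FIRST/FOLLOW conflict occurs when a non-terminal N has a nullable alternative N → β (β ⇒* ε) and another alternative N → α with FIRST(α) ∩ FOLLOW(N) ≠ ∅: on such a lookahead the parser cannot decide between expanding α and letting N vanish via β.

Nullable non-terminals: S.
FIRST sets used below: FIRST(X) = { ';', 'x' }

S: nullable alternative(s) S → ε; FOLLOW(S) = { $, ',' }
  S → ε: FIRST \ {ε} = { } — this is the only nullable alternative, skip
  S → X ,: FIRST \ {ε} = { ';', 'x' } — disjoint from FOLLOW(S)
  S → (: FIRST \ {ε} = { '(' } — disjoint from FOLLOW(S)

X has no nullable alternative, so no FIRST/FOLLOW check is needed there.

No FIRST/FOLLOW conflicts found.

Answer: No FIRST/FOLLOW conflicts.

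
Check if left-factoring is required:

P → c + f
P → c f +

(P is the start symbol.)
Yes, P has productions with common prefix 'c'

Left-factoring is needed when two productions for the same non-terminal
share a common prefix on the right-hand side.

Productions for P:
  P → c + f
  P → c f +

Found common prefix 'c' in productions for P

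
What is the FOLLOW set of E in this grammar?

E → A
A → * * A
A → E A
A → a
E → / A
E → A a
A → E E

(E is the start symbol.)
{ $, '*', '/', 'a' }

E is the start symbol, so $ ∈ FOLLOW(E).
In A → E A: E is followed by A, add FIRST(A) \ {ε} = { '*', '/', 'a' }
In A → E E: E is followed by E, add FIRST(E) \ {ε} = { '*', '/', 'a' }
In A → E E: E is at the end, add FOLLOW(A)

The FOLLOW sets referred to above (computed the same way, to a fixed point):
  FOLLOW(A) = { $, '*', '/', 'a' }

Taking the union: FOLLOW(E) = { $, '*', '/', 'a' }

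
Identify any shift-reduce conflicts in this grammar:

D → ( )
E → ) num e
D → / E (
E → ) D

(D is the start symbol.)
A shift-reduce conflict occurs when an LR(0) state has both:
  - a complete (reduce) item [A → α .] (dot at the end), and
  - a shift item [B → β . c γ] (dot before a terminal).

Augment with D' → D and build the canonical LR(0) collection (I0 = CLOSURE({[D' → . D]}), then GOTO on every symbol after a dot until no new states appear). It has 11 states:
  I0: { [D → . ( )], [D → . / E (], [D' → . D] }  — shift
  I1: { [D → ( . )] }  — shift
  I2: { [D → / . E (], [E → . ) D], [E → . ) num e] }  — shift
  I3: { [D' → D .] }  — accept
  I4: { [D → . ( )], [D → . / E (], [E → ) . D], [E → ) . num e] }  — shift
  I5: { [D → / E . (] }  — shift
  I6: { [D → / E ( .] }  — reduce
  I7: { [E → ) D .] }  — reduce
  I8: { [E → ) num . e] }  — shift
  I9: { [E → ) num e .] }  — reduce
  I10: { [D → ( ) .] }  — reduce

No state contains both a complete item and a shift item.

Answer: No shift-reduce conflicts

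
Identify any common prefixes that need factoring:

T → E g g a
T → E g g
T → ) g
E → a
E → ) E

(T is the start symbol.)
Left-factoring is needed when two productions for the same non-terminal
share a common prefix on the right-hand side.

Productions for T:
  T → E g g a
  T → E g g
  T → ) g
Productions for E:
  E → a
  E → ) E

Found common prefix 'E g g' in productions for T

Answer: Yes, T has productions with common prefix 'E g g'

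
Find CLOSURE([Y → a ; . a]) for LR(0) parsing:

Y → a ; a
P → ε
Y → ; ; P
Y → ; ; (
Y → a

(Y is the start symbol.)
To compute CLOSURE, for each item [A → α.Bβ] where B is a non-terminal, add [B → .γ] for all productions B → γ; repeat for the newly added items until nothing changes.

Start with: [Y → a ; . a]
The dot precedes the terminal a, so nothing is added.

CLOSURE = { [Y → a ; . a] }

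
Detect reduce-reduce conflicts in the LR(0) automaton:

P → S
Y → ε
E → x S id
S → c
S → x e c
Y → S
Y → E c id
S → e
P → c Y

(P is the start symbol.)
Augment with P' → P and build the canonical LR(0) collection (I0 = CLOSURE({[P' → . P]}), then GOTO on every symbol after a dot until no new states appear). It has 18 states:
  I0: { [P → . S], [P → . c Y], [P' → . P], [S → . c], [S → . e], [S → . x e c] }  — shift
  I1: { [P' → P .] }  — accept
  I2: { [P → S .] }  — reduce
  I3: { [E → . x S id], [P → c . Y], [S → . c], [S → . e], [S → . x e c], [S → c .], [Y → . E c id], [Y → . S], [Y → .] }  — shift, 2 reduces
  I4: { [S → e .] }  — reduce
  I5: { [S → x . e c] }  — shift
  I6: { [S → x e . c] }  — shift
  I7: { [S → x e c .] }  — reduce
  I8: { [Y → E . c id] }  — shift
  I9: { [Y → S .] }  — reduce
  I10: { [P → c Y .] }  — reduce
  I11: { [S → c .] }  — reduce
  I12: { [E → x . S id], [S → . c], [S → . e], [S → . x e c], [S → x . e c] }  — shift
  I13: { [E → x S . id] }  — shift
  I14: { [S → e .], [S → x e . c] }  — shift, reduce
  I15: { [E → x S id .] }  — reduce
  I16: { [Y → E c . id] }  — shift
  I17: { [Y → E c id .] }  — reduce

I3 contains complete items [S → c .], [Y → .] — reduce-reduce conflict.

Answer: Yes — I3: [S → c .] vs [Y → .]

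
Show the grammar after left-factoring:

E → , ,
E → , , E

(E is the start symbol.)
E → , , E'
E' → ε
E' → E

Left-factoring transforms A → αβ₁ | αβ₂ into A → αA' and A' → β₁ | β₂
(α is the longest common prefix among the alternatives). Repeat until
no nonterminal has two alternatives with a common prefix.

Round 1: E has alternatives sharing prefix ', ,'. Introduce E': E → , , E'
  Add: E' → ε
  Add: E' → E

No remaining common prefixes — done.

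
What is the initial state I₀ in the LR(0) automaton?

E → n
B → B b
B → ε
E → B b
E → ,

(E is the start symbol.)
{ [B → . B b], [B → .], [E → . ,], [E → . B b], [E → . n], [E' → . E] }

First, augment the grammar with E' → E
I₀ = CLOSURE({ [E' → . E] }):
  [E' → . E] has the dot before E: add [E → . n], [E → . B b], [E → . ,]
  [E → . B b] has the dot before B: add [B → . B b], [B → .]
No further items can be added.

I₀ = { [B → . B b], [B → .], [E → . ,], [E → . B b], [E → . n], [E' → . E] }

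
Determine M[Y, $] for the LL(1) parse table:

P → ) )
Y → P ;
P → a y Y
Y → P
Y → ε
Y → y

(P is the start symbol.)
To find M[Y, $], we find productions for Y where $ is in the predict set (PREDICT(N → α) = (FIRST(α) \ {ε}) ∪ (FOLLOW(N) if α ⇒* ε)).

Relevant sets:
  FIRST(P) = { ')', 'a' }
  FOLLOW(Y) = { $, ';' }

Y → P ;: PREDICT = { ')', 'a' }
Y → P: PREDICT = { ')', 'a' }
Y → ε: PREDICT = { $, ';' }
  $ is in predict set, so this production goes in M[Y, $]
Y → y: PREDICT = { 'y' }

M[Y, $] = Y → ε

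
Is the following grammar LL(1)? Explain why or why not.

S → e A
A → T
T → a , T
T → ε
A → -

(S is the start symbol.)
Yes, the grammar is LL(1).

A grammar is LL(1) if for each non-terminal N with multiple productions, the predict sets of those productions are pairwise disjoint, where PREDICT(N → α) = (FIRST(α) \ {ε}) ∪ (FOLLOW(N) if α ⇒* ε).

Relevant sets:
  FIRST(T) = { 'a', ε }
  FOLLOW(A) = { $ }
  FOLLOW(T) = { $ }

For A:
  PREDICT(A → T) = { $, 'a' }
  PREDICT(A → '-') = { '-' }
For T:
  PREDICT(T → a ',' T) = { 'a' }
  PREDICT(T → ε) = { $ }
S has a single production, so nothing to check there.

All predict sets are disjoint. The grammar IS LL(1).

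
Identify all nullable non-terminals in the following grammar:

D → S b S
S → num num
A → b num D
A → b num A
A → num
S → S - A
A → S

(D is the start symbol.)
There are no ε-productions, so no non-terminal can derive ε.
No non-terminals are nullable.

Answer: None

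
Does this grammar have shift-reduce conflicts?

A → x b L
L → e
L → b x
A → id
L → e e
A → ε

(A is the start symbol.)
A shift-reduce conflict occurs when an LR(0) state has both:
  - a complete (reduce) item [A → α .] (dot at the end), and
  - a shift item [B → β . c γ] (dot before a terminal).

Augment with A' → A and build the canonical LR(0) collection (I0 = CLOSURE({[A' → . A]}), then GOTO on every symbol after a dot until no new states appear). It has 10 states:
  I0: { [A → . id], [A → . x b L], [A → .], [A' → . A] }  — shift, reduce
  I1: { [A' → A .] }  — accept
  I2: { [A → id .] }  — reduce
  I3: { [A → x . b L] }  — shift
  I4: { [A → x b . L], [L → . b x], [L → . e e], [L → . e] }  — shift
  I5: { [A → x b L .] }  — reduce
  I6: { [L → b . x] }  — shift
  I7: { [L → e . e], [L → e .] }  — shift, reduce
  I8: { [L → e e .] }  — reduce
  I9: { [L → b x .] }  — reduce

I0 contains reduce item [A → .] and shift items [A → . id], [A → . x b L] — shift-reduce conflict.
I7 contains reduce item [L → e .] and shift item [L → e . e] — shift-reduce conflict.

Answer: Yes — I0: [A → .] vs [A → . id]; I7: [L → e .] vs [L → e . e]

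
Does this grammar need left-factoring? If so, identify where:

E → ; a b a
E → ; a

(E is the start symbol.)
Yes, E has productions with common prefix '; a'

Left-factoring is needed when two productions for the same non-terminal
share a common prefix on the right-hand side.

Productions for E:
  E → ; a b a
  E → ; a

Found common prefix '; a' in productions for E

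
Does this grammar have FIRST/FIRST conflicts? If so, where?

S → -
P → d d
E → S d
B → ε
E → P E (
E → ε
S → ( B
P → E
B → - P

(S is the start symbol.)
Yes. P → d d / P → E on { 'd' }; E → S d / E → P E '(' on { '(', '-' }

A FIRST/FIRST conflict occurs when two productions N → α and N → β for the same non-terminal have FIRST(α) ∩ FIRST(β) ≠ ∅ (with ε ∈ FIRST of a nullable right-hand side, so two nullable alternatives also conflict).

FIRST sets of the non-terminals at (or reachable through a nullable prefix from) the front of some alternative:
  FIRST(E) = { '(', '-', 'd', ε }
  FIRST(S) = { '(', '-' }
  FIRST(P) = { '(', '-', 'd', ε }

Productions for S:
  S → -: FIRST = { '-' }
  S → ( B: FIRST = { '(' }
Productions for P:
  P → d d: FIRST = { 'd' }
  P → E: FIRST = { '(', '-', 'd', ε }
Productions for E:
  E → S d: FIRST = { '(', '-' }
  E → P E (: FIRST = { '(', '-', 'd' }
  E → ε: FIRST = { ε }
Productions for B:
  B → ε: FIRST = { ε }
  B → - P: FIRST = { '-' }

Conflict for P: P → d d and P → E
  Overlap: { 'd' }
Conflict for E: E → S d and E → P E (
  Overlap: { '(', '-' }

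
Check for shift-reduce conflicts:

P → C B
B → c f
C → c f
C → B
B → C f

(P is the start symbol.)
No shift-reduce conflicts

A shift-reduce conflict occurs when an LR(0) state has both:
  - a complete (reduce) item [A → α .] (dot at the end), and
  - a shift item [B → β . c γ] (dot before a terminal).

Augment with P' → P and build the canonical LR(0) collection (I0 = CLOSURE({[P' → . P]}), then GOTO on every symbol after a dot until no new states appear). It has 9 states:
  I0: { [B → . C f], [B → . c f], [C → . B], [C → . c f], [P → . C B], [P' → . P] }  — shift
  I1: { [C → B .] }  — reduce
  I2: { [B → . C f], [B → . c f], [B → C . f], [C → . B], [C → . c f], [P → C . B] }  — shift
  I3: { [P' → P .] }  — accept
  I4: { [B → c . f], [C → c . f] }  — shift
  I5: { [B → c f .], [C → c f .] }  — 2 reduces
  I6: { [C → B .], [P → C B .] }  — 2 reduces
  I7: { [B → C . f] }  — shift
  I8: { [B → C f .] }  — reduce

No state contains both a complete item and a shift item.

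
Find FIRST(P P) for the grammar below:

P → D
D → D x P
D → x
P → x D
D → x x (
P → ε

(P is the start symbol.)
FIRST sets of the non-terminals involved (from the grammar, by fixed-point iteration):
  FIRST(P) = { 'x', ε }

To compute FIRST(P P), process the symbols left to right:
Symbol P is a non-terminal. Add FIRST(P) \ {ε} = { 'x' }
P is nullable (ε ∈ FIRST(P)), continue to the next symbol.
Symbol P is a non-terminal. Add FIRST(P) \ {ε} = { 'x' }
P is nullable (ε ∈ FIRST(P)), continue to the next symbol.
All symbols are nullable, so ε is in the result.
FIRST(P P) = { 'x', ε }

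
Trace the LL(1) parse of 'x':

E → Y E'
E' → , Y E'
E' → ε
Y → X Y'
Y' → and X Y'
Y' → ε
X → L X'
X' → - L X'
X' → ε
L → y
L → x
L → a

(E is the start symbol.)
LL(1) parsing maintains a stack (initially the start symbol over $) and the input. At each step: if the stack top is a terminal, match it against the current input token; if it is a non-terminal N, replace it with the RHS of M[N, lookahead] (the unique production whose predict set contains the lookahead).

Stack is shown with the top on the left.

Stack         Input  Action
---------------------------
E $           x $    output E → Y E'
Y E' $        x $    output Y → X Y'
X Y' E' $     x $    output X → L X'
L X' Y' E' $  x $    output L → x
x X' Y' E' $  x $    match 'x'
X' Y' E' $    $      output X' → ε
Y' E' $       $      output Y' → ε
E' $          $      output E' → ε
$             $      accept

The string is accepted.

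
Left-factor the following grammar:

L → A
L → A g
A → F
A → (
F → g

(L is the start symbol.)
L → A L'
L' → ε
L' → g
A → F
A → (
F → g

Left-factoring transforms A → αβ₁ | αβ₂ into A → αA' and A' → β₁ | β₂
(α is the longest common prefix among the alternatives). Repeat until
no nonterminal has two alternatives with a common prefix.

Round 1: L has alternatives sharing prefix 'A'. Introduce L': L → A L'
  Add: L' → ε
  Add: L' → g

No remaining common prefixes — done.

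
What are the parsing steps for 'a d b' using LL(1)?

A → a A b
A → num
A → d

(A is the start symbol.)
Stack is shown with the top on the left.

Stack    Input    Action
------------------------
A $      a d b $  output A → a A b
a A b $  a d b $  match 'a'
A b $    d b $    output A → d
d b $    d b $    match 'd'
b $      b $      match 'b'
$        $        accept

The string is accepted.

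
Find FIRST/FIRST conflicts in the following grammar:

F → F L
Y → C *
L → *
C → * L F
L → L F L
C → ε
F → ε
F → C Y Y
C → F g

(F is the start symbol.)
A FIRST/FIRST conflict occurs when two productions N → α and N → β for the same non-terminal have FIRST(α) ∩ FIRST(β) ≠ ∅ (with ε ∈ FIRST of a nullable right-hand side, so two nullable alternatives also conflict).

FIRST sets of the non-terminals at (or reachable through a nullable prefix from) the front of some alternative:
  FIRST(F) = { '*', 'g', ε }
  FIRST(L) = { '*' }
  FIRST(C) = { '*', 'g', ε }
  FIRST(Y) = { '*', 'g' }

Productions for F:
  F → F L: FIRST = { '*', 'g' }
  F → ε: FIRST = { ε }
  F → C Y Y: FIRST = { '*', 'g' }
Productions for L:
  L → *: FIRST = { '*' }
  L → L F L: FIRST = { '*' }
Productions for C:
  C → * L F: FIRST = { '*' }
  C → ε: FIRST = { ε }
  C → F g: FIRST = { '*', 'g' }
Y has only one production, so no FIRST/FIRST conflict is possible there.

Conflict for F: F → F L and F → C Y Y
  Overlap: { '*', 'g' }
Conflict for L: L → * and L → L F L
  Overlap: { '*' }
Conflict for C: C → * L F and C → F g
  Overlap: { '*' }

Answer: Yes. F → F L / F → C Y Y on { '*', 'g' }; L → '*' / L → L F L on { '*' }; C → '*' L F / C → F g on { '*' }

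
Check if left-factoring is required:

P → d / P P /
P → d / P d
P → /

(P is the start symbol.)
Yes, P has productions with common prefix 'd / P'

Left-factoring is needed when two productions for the same non-terminal
share a common prefix on the right-hand side.

Productions for P:
  P → d / P P /
  P → d / P d
  P → /

Found common prefix 'd / P' in productions for P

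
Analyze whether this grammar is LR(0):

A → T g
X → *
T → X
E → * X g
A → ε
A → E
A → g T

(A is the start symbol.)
No. Shift-reduce conflict between [A → .] and [A → . g T]

Augment with A' → A and build the canonical LR(0) collection (I0 = CLOSURE({[A' → . A]}), then GOTO on every symbol after a dot until no new states appear). It has 12 states:
  I0: { [A → . E], [A → . T g], [A → . g T], [A → .], [A' → . A], [E → . * X g], [T → . X], [X → . *] }  — shift, reduce
  I1: { [E → * . X g], [X → * .], [X → . *] }  — shift, reduce
  I2: { [A' → A .] }  — accept
  I3: { [A → E .] }  — reduce
  I4: { [A → T . g] }  — shift
  I5: { [T → X .] }  — reduce
  I6: { [A → g . T], [T → . X], [X → . *] }  — shift
  I7: { [X → * .] }  — reduce
  I8: { [A → g T .] }  — reduce
  I9: { [A → T g .] }  — reduce
  I10: { [E → * X . g] }  — shift
  I11: { [E → * X g .] }  — reduce

Conflict in state I0:
  Shift-reduce conflict between [A → .] and [A → . g T]
So the grammar is NOT LR(0).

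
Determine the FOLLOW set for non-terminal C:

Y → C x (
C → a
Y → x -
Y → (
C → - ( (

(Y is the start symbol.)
{ 'x' }

To compute FOLLOW(C), find every occurrence of C on a right-hand side N → α C β: add FIRST(β) \ {ε}, and if β is empty or nullable also add FOLLOW(N). Iterate to a fixed point.

In Y → C x (: C is followed by x '(', add FIRST(x '(') \ {ε} = { 'x' }

Taking the union: FOLLOW(C) = { 'x' }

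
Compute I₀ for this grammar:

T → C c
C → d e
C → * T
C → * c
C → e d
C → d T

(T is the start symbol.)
First, augment the grammar with T' → T
I₀ = CLOSURE({ [T' → . T] }):
  [T' → . T] has the dot before T: add [T → . C c]
  [T → . C c] has the dot before C: add [C → . d e], [C → . * T], [C → . * c], [C → . e d], [C → . d T]
No further items can be added.

I₀ = { [C → . * T], [C → . * c], [C → . d T], [C → . d e], [C → . e d], [T → . C c], [T' → . T] }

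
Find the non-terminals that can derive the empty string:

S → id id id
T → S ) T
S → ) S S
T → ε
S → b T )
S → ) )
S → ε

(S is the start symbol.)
ε-productions: T → ε, S → ε
So T, S are immediately nullable.
Every non-terminal is now nullable.
Nullable = { 'S', 'T' }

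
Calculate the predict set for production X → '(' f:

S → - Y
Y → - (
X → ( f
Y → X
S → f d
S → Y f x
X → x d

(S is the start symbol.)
{ '(' }

PREDICT(X → '(' f) = (FIRST(RHS) \ {ε}) ∪ (FOLLOW(X) if ε ∈ FIRST(RHS), i.e. RHS ⇒* ε)
FIRST('(' f) = { '(' }
ε ∉ FIRST('(' f), so FOLLOW(X) is not added.
PREDICT(X → '(' f) = { '(' }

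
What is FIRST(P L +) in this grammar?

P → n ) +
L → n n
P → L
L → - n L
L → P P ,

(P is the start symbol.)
{ '-', 'n' }

FIRST sets of the non-terminals involved (from the grammar, by fixed-point iteration):
  FIRST(P) = { '-', 'n' }

To compute FIRST(P L +), process the symbols left to right:
Symbol P is a non-terminal. Add FIRST(P) \ {ε} = { '-', 'n' }
P is not nullable (ε ∉ FIRST(P)), so stop here.
FIRST(P L +) = { '-', 'n' }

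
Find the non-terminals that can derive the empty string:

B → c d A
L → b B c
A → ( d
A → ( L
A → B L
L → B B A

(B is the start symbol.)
None

A non-terminal is nullable if it can derive ε (the empty string): either it has an ε-production, or it has a production whose right-hand side consists entirely of nullable non-terminals.

There are no ε-productions, so no non-terminal can derive ε.
No non-terminals are nullable.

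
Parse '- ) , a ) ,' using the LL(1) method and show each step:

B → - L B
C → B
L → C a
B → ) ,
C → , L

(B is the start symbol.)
LL(1) parsing maintains a stack (initially the start symbol over $) and the input. At each step: if the stack top is a terminal, match it against the current input token; if it is a non-terminal N, replace it with the RHS of M[N, lookahead] (the unique production whose predict set contains the lookahead).

Stack is shown with the top on the left.

Stack      Input          Action
--------------------------------
B $        - ) , a ) , $  output B → - L B
- L B $    - ) , a ) , $  match '-'
L B $      ) , a ) , $    output L → C a
C a B $    ) , a ) , $    output C → B
B a B $    ) , a ) , $    output B → ) ,
) , a B $  ) , a ) , $    match ')'
, a B $    , a ) , $      match ','
a B $      a ) , $        match 'a'
B $        ) , $          output B → ) ,
) , $      ) , $          match ')'
, $        , $            match ','
$          $              accept

The string is accepted.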